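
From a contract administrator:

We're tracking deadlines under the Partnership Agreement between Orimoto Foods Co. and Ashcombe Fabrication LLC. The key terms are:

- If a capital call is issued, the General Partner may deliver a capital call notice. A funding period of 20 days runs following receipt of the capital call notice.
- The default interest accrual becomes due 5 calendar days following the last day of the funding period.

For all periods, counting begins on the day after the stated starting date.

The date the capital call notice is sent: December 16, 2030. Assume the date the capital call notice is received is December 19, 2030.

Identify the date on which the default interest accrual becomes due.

January 13, 2031

Adding 20 calendar days to December 19, 2030 gives January 8, 2031, which is the last day of the funding period.
The date on which the default interest accrual becomes due: January 8, 2031 + 5 days = January 13, 2031.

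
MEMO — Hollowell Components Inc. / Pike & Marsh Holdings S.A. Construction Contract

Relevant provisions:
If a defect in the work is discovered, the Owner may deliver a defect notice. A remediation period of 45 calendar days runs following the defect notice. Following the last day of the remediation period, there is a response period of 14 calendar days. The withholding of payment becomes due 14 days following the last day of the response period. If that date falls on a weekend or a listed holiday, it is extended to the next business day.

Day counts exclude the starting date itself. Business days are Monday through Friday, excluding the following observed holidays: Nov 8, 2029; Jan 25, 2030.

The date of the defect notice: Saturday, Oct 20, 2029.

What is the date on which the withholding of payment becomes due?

Jan 1, 2030

The last day of the remediation period: 45 calendar days after Oct 20, 2029 is Dec 4, 2029.
The last day of the response period: 14 calendar days after Dec 4, 2029 is Dec 18, 2029.
The date on which the withholding of payment becomes due: 14 calendar days after Dec 18, 2029 is Jan 1, 2030. Jan 1, 2030 is a Tuesday and is not a listed holiday, so no roll-forward applies.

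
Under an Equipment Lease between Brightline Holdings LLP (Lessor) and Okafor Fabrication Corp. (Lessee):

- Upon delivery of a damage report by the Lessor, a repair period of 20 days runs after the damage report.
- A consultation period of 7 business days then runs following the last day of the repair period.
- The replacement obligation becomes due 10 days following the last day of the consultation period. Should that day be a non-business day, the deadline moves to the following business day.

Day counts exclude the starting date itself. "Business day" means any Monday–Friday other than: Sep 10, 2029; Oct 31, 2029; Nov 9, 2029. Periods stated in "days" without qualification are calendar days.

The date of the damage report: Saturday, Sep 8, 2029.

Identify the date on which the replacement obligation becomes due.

Adding 20 calendar days to Sep 8, 2029 gives Sep 28, 2029, which is the last day of the repair period.
The last day of the consultation period: counting 7 business days from Friday, Sep 28, 2029 (Oct 1, Oct 2, Oct 3, Oct 4, Oct 5, Oct 8, Oct 9, skipping weekends) reaches Tuesday, Oct 9, 2029.
The date on which the replacement obligation becomes due: Oct 9, 2029 + 10 days = Oct 19, 2029. Oct 19, 2029 is a Friday and is not a listed holiday, so no roll-forward applies.

Oct 19, 2029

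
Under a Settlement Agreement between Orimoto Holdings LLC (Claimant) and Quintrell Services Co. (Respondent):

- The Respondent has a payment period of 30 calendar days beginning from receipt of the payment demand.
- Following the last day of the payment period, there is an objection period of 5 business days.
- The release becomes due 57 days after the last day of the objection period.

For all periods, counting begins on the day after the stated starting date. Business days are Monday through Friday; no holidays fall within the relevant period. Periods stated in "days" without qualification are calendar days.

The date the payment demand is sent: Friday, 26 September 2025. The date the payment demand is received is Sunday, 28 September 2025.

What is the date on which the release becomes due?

Adding 30 calendar days to 28 September 2025 gives 28 October 2025, which is the last day of the payment period.
The last day of the objection period: counting 5 business days from Tuesday, 28 October 2025 (Oct 29, Oct 30, Oct 31, Nov 3, Nov 4, skipping weekends) reaches Tuesday, 4 November 2025.
The date on which the release becomes due: 57 calendar days after 4 November 2025 is 31 December 2025.

31 December 2025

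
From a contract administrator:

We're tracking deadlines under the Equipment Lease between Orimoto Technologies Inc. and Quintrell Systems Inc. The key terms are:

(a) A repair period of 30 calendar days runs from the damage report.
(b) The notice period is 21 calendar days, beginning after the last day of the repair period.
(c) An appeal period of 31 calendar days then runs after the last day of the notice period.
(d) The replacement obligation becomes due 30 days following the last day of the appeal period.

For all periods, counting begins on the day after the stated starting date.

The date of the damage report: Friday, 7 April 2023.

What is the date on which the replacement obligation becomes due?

The last day of the repair period: 30 calendar days after 7 April 2023 is 7 May 2023.
The last day of the notice period: 21 calendar days after 7 May 2023 is 28 May 2023.
The last day of the appeal period: 31 calendar days after 28 May 2023 is 28 June 2023.
Adding 30 calendar days to 28 June 2023 gives 28 July 2023, which is the date on which the replacement obligation becomes due.

28 July 2023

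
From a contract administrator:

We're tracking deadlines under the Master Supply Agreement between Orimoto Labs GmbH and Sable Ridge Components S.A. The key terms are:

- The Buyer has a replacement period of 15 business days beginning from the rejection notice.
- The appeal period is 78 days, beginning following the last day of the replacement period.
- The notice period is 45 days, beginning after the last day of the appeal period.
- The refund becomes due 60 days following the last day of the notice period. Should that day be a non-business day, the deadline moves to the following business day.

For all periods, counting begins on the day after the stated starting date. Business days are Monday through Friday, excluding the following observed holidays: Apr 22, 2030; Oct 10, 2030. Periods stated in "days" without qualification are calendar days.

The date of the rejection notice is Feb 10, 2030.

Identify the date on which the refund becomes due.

Sep 2, 2030

The last day of the replacement period: counting 15 business days from Sunday, Feb 10, 2030 (Feb 11, Feb 12, Feb 13, Feb 14, …, Feb 27, Feb 28, Mar 1, skipping weekends) reaches Friday, Mar 1, 2030.
The last day of the appeal period: 78 calendar days after Mar 1, 2030 is May 18, 2030.
Adding 45 calendar days to May 18, 2030 gives Jul 2, 2030, which is the last day of the notice period.
The date on which the refund becomes due: Jul 2, 2030 + 60 days = Aug 31, 2030. That falls on a Saturday, so it rolls to the next business day, Monday, Sep 2, 2030.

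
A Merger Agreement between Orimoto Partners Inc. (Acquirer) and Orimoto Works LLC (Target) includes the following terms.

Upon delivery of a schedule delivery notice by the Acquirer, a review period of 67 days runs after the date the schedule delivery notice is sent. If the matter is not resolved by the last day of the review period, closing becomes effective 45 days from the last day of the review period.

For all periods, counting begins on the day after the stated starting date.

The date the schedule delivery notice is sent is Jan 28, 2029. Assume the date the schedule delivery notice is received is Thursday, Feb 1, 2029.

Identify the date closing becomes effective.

May 20, 2029

The last day of the review period: Jan 28, 2029 + 67 days = Apr 5, 2029.
The date closing becomes effective: Apr 5, 2029 + 45 days = May 20, 2029.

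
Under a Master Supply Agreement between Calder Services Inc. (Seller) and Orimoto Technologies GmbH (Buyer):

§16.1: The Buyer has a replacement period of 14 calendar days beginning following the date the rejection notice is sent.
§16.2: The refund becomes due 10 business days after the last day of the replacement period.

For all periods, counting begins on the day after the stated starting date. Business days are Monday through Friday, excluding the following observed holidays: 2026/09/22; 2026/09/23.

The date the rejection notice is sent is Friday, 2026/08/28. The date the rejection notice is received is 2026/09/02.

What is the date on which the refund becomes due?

2026/09/29

The last day of the replacement period: 2026/08/28 + 14 days = 2026/09/11.
The date on which the refund becomes due: counting 10 business days from Friday, 2026/09/11 (Sep 14, Sep 15, Sep 16, Sep 17, Sep 18, Sep 21, Sep 24, Sep 25, Sep 28, Sep 29, skipping weekends and the listed holidays on Sep 22, Sep 23) reaches Tuesday, 2026/09/29.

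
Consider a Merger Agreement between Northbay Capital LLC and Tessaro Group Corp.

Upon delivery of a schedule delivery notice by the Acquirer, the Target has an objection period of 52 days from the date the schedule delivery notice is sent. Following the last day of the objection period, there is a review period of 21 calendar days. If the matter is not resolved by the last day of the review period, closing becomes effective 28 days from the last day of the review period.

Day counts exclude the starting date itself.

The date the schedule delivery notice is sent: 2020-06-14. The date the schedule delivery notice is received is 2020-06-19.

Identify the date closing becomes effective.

2020-09-23

Adding 52 calendar days to 2020-06-14 gives 2020-08-05, which is the last day of the objection period.
The last day of the review period: 21 calendar days after 2020-08-05 is 2020-08-26.
Adding 28 calendar days to 2020-08-26 gives 2020-09-23, which is the date closing becomes effective.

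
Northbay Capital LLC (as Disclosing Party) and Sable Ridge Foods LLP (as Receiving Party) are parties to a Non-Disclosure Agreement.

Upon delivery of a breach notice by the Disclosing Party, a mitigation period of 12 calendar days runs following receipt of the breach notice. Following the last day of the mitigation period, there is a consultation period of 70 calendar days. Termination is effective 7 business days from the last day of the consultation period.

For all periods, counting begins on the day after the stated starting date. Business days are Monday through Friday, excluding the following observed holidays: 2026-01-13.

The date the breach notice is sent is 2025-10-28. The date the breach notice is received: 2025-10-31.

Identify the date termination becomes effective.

Adding 12 calendar days to 2025-10-31 gives 2025-11-12, which is the last day of the mitigation period.
The last day of the consultation period: 2025-11-12 + 70 days = 2026-01-21.
The date termination becomes effective: counting 7 business days from Wednesday, 2026-01-21 (Jan 22, Jan 23, Jan 26, Jan 27, Jan 28, Jan 29, Jan 30, skipping weekends) reaches Friday, 2026-01-30.

2026-01-30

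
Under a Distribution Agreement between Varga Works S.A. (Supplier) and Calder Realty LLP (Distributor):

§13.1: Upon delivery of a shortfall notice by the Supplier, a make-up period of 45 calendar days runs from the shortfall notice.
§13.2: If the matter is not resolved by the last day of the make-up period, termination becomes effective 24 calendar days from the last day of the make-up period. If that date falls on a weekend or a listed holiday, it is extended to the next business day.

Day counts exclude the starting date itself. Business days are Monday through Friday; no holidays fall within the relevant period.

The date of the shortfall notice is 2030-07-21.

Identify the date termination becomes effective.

The last day of the make-up period: 45 calendar days after 2030-07-21 is 2030-09-04.
The date termination becomes effective: 24 calendar days after 2030-09-04 is 2030-09-28. That falls on a Saturday, so it rolls to the next business day, Monday, 2030-09-30.

2030-09-30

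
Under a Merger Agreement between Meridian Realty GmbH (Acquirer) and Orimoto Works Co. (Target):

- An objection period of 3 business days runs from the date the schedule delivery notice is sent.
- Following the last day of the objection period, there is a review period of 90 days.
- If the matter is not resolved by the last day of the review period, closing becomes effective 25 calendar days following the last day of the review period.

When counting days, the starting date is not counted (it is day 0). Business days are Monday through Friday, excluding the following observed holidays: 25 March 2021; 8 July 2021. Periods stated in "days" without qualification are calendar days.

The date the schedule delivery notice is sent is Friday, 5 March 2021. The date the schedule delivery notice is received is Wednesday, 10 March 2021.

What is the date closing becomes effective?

3 July 2021

The last day of the objection period: counting 3 business days from Friday, 5 March 2021 (Mar 8, Mar 9, Mar 10, skipping weekends) reaches Wednesday, 10 March 2021.
Adding 90 calendar days to 10 March 2021 gives 8 June 2021, which is the last day of the review period.
The date closing becomes effective: 25 calendar days after 8 June 2021 is 3 July 2021.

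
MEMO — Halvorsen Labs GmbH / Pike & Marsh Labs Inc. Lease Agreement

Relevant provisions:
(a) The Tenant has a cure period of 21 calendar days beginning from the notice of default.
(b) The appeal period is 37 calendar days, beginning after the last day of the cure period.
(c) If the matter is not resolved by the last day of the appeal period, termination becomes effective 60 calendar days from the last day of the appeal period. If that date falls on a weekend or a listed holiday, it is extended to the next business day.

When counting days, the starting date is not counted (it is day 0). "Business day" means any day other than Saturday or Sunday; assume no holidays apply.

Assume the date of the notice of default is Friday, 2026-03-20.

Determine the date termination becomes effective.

2026-07-16

The last day of the cure period: 21 calendar days after 2026-03-20 is 2026-04-10.
The last day of the appeal period: 2026-04-10 + 37 days = 2026-05-17.
The date termination becomes effective: 2026-05-17 + 60 days = 2026-07-16. 2026-07-16 is a Thursday, so no roll-forward applies.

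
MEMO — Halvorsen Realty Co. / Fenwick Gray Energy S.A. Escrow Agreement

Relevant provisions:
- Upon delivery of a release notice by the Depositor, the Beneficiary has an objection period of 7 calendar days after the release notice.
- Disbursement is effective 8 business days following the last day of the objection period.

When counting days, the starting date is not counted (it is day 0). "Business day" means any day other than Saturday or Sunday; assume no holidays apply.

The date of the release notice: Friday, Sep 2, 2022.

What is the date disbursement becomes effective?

The last day of the objection period: Sep 2, 2022 + 7 days = Sep 9, 2022.
From Friday, Sep 9, 2022, 8 business days (Sep 12, Sep 13, Sep 14, Sep 15, Sep 16, Sep 19, Sep 20, Sep 21, skipping weekends) brings us to Wednesday, Sep 21, 2022, which is the date disbursement becomes effective.

Sep 21, 2022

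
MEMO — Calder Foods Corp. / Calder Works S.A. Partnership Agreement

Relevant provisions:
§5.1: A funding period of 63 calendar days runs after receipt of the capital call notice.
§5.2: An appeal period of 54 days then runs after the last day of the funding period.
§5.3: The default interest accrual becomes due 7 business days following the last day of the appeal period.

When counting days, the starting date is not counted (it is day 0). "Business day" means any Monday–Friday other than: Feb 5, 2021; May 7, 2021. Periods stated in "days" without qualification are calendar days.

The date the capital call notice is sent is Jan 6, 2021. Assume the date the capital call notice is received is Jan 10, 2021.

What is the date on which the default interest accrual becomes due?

May 18, 2021

The last day of the funding period: 63 calendar days after Jan 10, 2021 is Mar 14, 2021.
The last day of the appeal period: 54 calendar days after Mar 14, 2021 is May 7, 2021.
The date on which the default interest accrual becomes due: counting 7 business days from Friday, May 7, 2021 (May 10, May 11, May 12, May 13, May 14, May 17, May 18, skipping weekends) reaches Tuesday, May 18, 2021.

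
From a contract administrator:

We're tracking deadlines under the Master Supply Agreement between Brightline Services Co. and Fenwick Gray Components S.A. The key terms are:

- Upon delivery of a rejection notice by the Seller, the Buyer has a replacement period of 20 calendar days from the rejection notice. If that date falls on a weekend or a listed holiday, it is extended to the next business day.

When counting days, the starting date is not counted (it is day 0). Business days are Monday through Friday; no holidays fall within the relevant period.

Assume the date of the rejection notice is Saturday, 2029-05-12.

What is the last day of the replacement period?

2029-06-01

The last day of the replacement period: 20 calendar days after 2029-05-12 is 2029-06-01. 2029-06-01 is a Friday, so no roll-forward applies.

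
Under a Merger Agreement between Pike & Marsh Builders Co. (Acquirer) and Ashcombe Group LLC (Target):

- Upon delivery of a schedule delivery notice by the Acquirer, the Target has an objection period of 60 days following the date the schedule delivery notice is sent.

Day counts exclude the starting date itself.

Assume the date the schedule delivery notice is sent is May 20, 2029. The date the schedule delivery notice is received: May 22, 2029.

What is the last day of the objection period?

Adding 60 calendar days to May 20, 2029 gives July 19, 2029, which is the last day of the objection period.

July 19, 2029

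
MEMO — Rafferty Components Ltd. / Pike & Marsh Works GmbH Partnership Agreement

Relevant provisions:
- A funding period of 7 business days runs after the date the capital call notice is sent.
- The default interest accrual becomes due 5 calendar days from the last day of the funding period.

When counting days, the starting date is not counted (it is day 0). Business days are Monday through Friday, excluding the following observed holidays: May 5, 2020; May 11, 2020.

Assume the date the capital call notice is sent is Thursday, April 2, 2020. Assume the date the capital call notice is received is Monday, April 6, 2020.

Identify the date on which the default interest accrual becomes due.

April 18, 2020

The last day of the funding period: counting 7 business days from Thursday, April 2, 2020 (Apr 3, Apr 6, Apr 7, Apr 8, Apr 9, Apr 10, Apr 13, skipping weekends) reaches Monday, April 13, 2020.
The date on which the default interest accrual becomes due: 5 calendar days after April 13, 2020 is April 18, 2020.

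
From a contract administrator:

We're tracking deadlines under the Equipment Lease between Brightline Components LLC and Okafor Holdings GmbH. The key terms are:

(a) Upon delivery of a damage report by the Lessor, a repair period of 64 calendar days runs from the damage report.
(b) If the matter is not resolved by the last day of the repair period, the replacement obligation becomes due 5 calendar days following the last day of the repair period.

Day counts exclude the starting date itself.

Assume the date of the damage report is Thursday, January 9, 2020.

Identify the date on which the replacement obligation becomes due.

The last day of the repair period: January 9, 2020 + 64 days = March 13, 2020.
The date on which the replacement obligation becomes due: 5 calendar days after March 13, 2020 is March 18, 2020.

March 18, 2020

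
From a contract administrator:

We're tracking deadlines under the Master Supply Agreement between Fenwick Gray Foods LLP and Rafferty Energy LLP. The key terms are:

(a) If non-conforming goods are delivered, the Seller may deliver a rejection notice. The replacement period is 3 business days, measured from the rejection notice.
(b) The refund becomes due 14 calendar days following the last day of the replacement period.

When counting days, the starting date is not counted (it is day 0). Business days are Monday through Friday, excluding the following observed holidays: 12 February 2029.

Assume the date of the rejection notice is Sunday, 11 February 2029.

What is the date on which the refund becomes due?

From Sunday, 11 February 2029, 3 business days (Feb 13, Feb 14, Feb 15, skipping weekends and the listed holiday on Feb 12) brings us to Thursday, 15 February 2029, which is the last day of the replacement period.
Adding 14 calendar days to 15 February 2029 gives 1 March 2029, which is the date on which the refund becomes due.

1 March 2029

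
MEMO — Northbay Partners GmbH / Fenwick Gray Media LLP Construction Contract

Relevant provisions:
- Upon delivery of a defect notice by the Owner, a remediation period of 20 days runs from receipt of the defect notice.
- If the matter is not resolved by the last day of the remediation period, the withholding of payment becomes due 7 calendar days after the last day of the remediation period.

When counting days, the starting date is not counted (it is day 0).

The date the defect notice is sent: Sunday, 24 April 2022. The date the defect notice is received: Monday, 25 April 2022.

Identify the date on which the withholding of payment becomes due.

Adding 20 calendar days to 25 April 2022 gives 15 May 2022, which is the last day of the remediation period.
Adding 7 calendar days to 15 May 2022 gives 22 May 2022, which is the date on which the withholding of payment becomes due.

22 May 2022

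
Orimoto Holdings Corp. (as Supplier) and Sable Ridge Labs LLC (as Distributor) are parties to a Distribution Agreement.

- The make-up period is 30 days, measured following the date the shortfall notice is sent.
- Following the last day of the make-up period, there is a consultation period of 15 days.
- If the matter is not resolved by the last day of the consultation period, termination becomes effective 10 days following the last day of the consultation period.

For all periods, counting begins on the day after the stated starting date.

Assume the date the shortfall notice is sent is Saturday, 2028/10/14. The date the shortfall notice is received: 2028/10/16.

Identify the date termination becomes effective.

The last day of the make-up period: 2028/10/14 + 30 days = 2028/11/13.
Adding 15 calendar days to 2028/11/13 gives 2028/11/28, which is the last day of the consultation period.
The date termination becomes effective: 10 calendar days after 2028/11/28 is 2028/12/08.

2028/12/08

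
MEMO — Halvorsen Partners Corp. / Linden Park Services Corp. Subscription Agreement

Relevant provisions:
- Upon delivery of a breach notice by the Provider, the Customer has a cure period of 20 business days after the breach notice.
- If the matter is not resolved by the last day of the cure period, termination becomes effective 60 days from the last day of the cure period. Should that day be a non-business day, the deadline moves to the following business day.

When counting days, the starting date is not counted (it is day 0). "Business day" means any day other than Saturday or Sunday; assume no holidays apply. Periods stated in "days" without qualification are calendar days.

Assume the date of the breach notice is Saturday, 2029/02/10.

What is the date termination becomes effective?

2029/05/08

The last day of the cure period: 20 business days after Saturday, 2029/02/10, skipping weekends — Feb 12, Feb 13, Feb 14, Feb 15, …, Mar 7, Mar 8, Mar 9 — lands on Friday, 2029/03/09.
The date termination becomes effective: 2029/03/09 + 60 days = 2029/05/08. 2029/05/08 is a Tuesday, so no roll-forward applies.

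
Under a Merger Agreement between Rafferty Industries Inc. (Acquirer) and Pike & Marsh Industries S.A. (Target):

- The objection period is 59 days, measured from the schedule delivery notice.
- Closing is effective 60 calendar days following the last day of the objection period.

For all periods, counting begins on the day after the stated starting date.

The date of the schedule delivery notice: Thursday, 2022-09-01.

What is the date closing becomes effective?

2022-12-29

Adding 59 calendar days to 2022-09-01 gives 2022-10-30, which is the last day of the objection period.
The date closing becomes effective: 2022-10-30 + 60 days = 2022-12-29.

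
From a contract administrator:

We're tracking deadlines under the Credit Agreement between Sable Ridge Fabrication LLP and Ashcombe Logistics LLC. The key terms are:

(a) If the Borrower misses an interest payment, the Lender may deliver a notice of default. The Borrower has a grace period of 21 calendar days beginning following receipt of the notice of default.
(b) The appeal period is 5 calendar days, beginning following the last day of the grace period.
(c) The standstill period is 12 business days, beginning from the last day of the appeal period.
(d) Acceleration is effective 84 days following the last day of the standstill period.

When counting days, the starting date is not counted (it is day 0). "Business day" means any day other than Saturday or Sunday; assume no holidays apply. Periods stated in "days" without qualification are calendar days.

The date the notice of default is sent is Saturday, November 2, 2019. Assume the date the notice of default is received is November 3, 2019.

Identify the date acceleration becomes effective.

March 10, 2020

The last day of the grace period: November 3, 2019 + 21 days = November 24, 2019.
The last day of the appeal period: November 24, 2019 + 5 days = November 29, 2019.
From Friday, November 29, 2019, 12 business days (Dec 2, Dec 3, Dec 4, Dec 5, …, Dec 13, Dec 16, Dec 17, skipping weekends) brings us to Tuesday, December 17, 2019, which is the last day of the standstill period.
The date acceleration becomes effective: 84 calendar days after December 17, 2019 is March 10, 2020.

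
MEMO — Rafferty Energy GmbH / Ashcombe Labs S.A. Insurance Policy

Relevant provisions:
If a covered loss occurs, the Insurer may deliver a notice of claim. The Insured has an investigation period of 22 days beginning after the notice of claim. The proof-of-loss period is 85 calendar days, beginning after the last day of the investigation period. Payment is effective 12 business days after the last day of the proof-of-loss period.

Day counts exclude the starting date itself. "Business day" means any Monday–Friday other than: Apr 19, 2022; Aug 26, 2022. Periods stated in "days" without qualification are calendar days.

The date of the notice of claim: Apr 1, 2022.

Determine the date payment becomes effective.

Aug 2, 2022

The last day of the investigation period: 22 calendar days after Apr 1, 2022 is Apr 23, 2022.
The last day of the proof-of-loss period: 85 calendar days after Apr 23, 2022 is Jul 17, 2022.
The date payment becomes effective: counting 12 business days from Sunday, Jul 17, 2022 (Jul 18, Jul 19, Jul 20, Jul 21, …, Jul 29, Aug 1, Aug 2, skipping weekends) reaches Tuesday, Aug 2, 2022.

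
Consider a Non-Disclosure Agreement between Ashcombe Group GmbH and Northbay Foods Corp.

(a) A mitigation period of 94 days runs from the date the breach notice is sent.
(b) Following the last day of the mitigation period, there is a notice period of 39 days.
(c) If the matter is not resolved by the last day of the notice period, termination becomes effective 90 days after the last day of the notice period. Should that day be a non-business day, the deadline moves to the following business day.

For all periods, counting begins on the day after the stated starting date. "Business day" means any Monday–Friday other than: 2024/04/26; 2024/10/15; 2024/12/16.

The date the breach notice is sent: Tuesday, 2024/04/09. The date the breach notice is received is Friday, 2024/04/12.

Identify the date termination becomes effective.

Adding 94 calendar days to 2024/04/09 gives 2024/07/12, which is the last day of the mitigation period.
The last day of the notice period: 2024/07/12 + 39 days = 2024/08/20.
Adding 90 calendar days to 2024/08/20 gives 2024/11/18, which is the date termination becomes effective. 2024/11/18 is a Monday and is not a listed holiday, so no roll-forward applies.

2024/11/18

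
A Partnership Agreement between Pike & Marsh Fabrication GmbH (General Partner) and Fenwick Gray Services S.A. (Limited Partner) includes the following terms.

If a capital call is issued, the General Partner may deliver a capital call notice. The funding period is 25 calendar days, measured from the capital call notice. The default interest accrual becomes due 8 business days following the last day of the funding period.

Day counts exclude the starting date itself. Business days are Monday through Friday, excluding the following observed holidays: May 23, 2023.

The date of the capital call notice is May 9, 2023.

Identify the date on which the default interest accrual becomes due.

Jun 14, 2023

Adding 25 calendar days to May 9, 2023 gives Jun 3, 2023, which is the last day of the funding period.
The date on which the default interest accrual becomes due: counting 8 business days from Saturday, Jun 3, 2023 (Jun 5, Jun 6, Jun 7, Jun 8, Jun 9, Jun 12, Jun 13, Jun 14, skipping weekends) reaches Wednesday, Jun 14, 2023.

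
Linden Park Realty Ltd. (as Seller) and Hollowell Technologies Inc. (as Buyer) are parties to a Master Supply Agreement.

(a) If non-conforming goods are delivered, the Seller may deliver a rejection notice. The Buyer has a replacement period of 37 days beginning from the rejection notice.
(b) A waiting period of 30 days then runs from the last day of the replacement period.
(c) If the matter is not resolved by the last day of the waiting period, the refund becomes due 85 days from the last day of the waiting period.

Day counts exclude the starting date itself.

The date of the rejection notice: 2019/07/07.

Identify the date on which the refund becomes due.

2019/12/06

The last day of the replacement period: 37 calendar days after 2019/07/07 is 2019/08/13.
The last day of the waiting period: 30 calendar days after 2019/08/13 is 2019/09/12.
Adding 85 calendar days to 2019/09/12 gives 2019/12/06, which is the date on which the refund becomes due.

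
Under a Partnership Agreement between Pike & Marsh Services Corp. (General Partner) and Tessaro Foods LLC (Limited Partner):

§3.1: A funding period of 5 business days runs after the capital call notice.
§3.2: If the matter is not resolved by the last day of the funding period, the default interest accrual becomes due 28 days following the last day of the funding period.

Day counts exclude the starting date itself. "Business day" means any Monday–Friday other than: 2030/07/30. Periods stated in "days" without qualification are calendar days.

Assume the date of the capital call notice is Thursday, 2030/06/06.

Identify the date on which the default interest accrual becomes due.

The last day of the funding period: counting 5 business days from Thursday, 2030/06/06 (Jun 7, Jun 10, Jun 11, Jun 12, Jun 13, skipping weekends) reaches Thursday, 2030/06/13.
Adding 28 calendar days to 2030/06/13 gives 2030/07/11, which is the date on which the default interest accrual becomes due.

2030/07/11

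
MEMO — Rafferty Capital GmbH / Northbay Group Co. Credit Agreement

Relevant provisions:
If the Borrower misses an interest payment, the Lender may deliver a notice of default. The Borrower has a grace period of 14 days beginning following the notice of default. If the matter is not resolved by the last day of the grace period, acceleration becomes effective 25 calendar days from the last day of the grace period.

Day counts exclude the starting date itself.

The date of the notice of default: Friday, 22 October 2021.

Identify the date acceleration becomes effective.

Adding 14 calendar days to 22 October 2021 gives 5 November 2021, which is the last day of the grace period.
The date acceleration becomes effective: 25 calendar days after 5 November 2021 is 30 November 2021.

30 November 2021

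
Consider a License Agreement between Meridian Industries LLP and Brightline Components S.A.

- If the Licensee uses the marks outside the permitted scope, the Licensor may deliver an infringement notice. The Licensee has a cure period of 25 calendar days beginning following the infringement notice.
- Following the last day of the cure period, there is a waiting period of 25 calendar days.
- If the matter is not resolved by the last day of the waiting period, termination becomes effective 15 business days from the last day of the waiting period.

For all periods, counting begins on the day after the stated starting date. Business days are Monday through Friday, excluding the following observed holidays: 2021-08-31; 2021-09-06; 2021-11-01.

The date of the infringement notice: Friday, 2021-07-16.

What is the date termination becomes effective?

2021-09-27

The last day of the cure period: 25 calendar days after 2021-07-16 is 2021-08-10.
Adding 25 calendar days to 2021-08-10 gives 2021-09-04, which is the last day of the waiting period.
From Saturday, 2021-09-04, 15 business days (Sep 7, Sep 8, Sep 9, Sep 10, …, Sep 23, Sep 24, Sep 27, skipping weekends and the listed holiday on Sep 6) brings us to Monday, 2021-09-27, which is the date termination becomes effective.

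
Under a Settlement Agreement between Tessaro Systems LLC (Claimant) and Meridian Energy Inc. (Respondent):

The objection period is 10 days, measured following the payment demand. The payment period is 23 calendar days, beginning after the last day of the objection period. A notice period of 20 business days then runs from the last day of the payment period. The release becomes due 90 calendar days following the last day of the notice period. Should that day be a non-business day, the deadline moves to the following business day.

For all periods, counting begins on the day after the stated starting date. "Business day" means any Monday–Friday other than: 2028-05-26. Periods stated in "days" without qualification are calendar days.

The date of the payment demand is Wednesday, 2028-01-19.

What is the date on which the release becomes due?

2028-06-19

Adding 10 calendar days to 2028-01-19 gives 2028-01-29, which is the last day of the objection period.
The last day of the payment period: 23 calendar days after 2028-01-29 is 2028-02-21.
From Monday, 2028-02-21, 20 business days (Feb 22, Feb 23, Feb 24, Feb 25, …, Mar 16, Mar 17, Mar 20, skipping weekends) brings us to Monday, 2028-03-20, which is the last day of the notice period.
The date on which the release becomes due: 90 calendar days after 2028-03-20 is 2028-06-18. That falls on a Sunday, so it rolls to the next business day, Monday, 2028-06-19.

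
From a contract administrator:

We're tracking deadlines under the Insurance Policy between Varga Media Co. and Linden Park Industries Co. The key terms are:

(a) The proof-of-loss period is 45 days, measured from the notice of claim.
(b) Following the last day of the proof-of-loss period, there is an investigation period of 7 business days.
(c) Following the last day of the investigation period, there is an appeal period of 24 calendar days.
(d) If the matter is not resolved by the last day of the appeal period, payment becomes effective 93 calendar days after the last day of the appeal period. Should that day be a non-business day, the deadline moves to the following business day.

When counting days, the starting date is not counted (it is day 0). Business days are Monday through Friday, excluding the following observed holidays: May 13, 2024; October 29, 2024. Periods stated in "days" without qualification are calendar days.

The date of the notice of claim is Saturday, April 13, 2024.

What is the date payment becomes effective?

October 1, 2024

Adding 45 calendar days to April 13, 2024 gives May 28, 2024, which is the last day of the proof-of-loss period.
From Tuesday, May 28, 2024, 7 business days (May 29, May 30, May 31, Jun 3, Jun 4, Jun 5, Jun 6, skipping weekends) brings us to Thursday, June 6, 2024, which is the last day of the investigation period.
The last day of the appeal period: 24 calendar days after June 6, 2024 is June 30, 2024.
The date payment becomes effective: 93 calendar days after June 30, 2024 is October 1, 2024. October 1, 2024 is a Tuesday and is not a listed holiday, so no roll-forward applies.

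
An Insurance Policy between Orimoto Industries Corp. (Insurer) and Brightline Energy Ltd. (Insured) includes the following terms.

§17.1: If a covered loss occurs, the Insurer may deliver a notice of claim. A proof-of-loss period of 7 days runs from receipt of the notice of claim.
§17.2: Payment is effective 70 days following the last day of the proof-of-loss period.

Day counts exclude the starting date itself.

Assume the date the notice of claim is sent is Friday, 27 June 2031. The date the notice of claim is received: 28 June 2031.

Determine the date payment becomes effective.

13 September 2031

The last day of the proof-of-loss period: 7 calendar days after 28 June 2031 is 5 July 2031.
The date payment becomes effective: 70 calendar days after 5 July 2031 is 13 September 2031.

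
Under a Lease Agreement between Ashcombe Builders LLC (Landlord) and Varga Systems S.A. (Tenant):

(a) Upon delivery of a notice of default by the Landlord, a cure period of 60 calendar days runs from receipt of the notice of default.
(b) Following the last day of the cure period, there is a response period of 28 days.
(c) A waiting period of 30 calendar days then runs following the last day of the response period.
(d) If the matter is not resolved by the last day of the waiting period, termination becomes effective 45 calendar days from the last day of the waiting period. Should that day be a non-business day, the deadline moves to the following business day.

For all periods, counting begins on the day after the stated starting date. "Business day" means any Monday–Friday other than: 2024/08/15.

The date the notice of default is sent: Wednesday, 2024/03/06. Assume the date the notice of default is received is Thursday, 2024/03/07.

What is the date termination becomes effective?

2024/08/19

Adding 60 calendar days to 2024/03/07 gives 2024/05/06, which is the last day of the cure period.
The last day of the response period: 2024/05/06 + 28 days = 2024/06/03.
Adding 30 calendar days to 2024/06/03 gives 2024/07/03, which is the last day of the waiting period.
The date termination becomes effective: 45 calendar days after 2024/07/03 is 2024/08/17. That falls on a Saturday, so it rolls to the next business day, Monday, 2024/08/19.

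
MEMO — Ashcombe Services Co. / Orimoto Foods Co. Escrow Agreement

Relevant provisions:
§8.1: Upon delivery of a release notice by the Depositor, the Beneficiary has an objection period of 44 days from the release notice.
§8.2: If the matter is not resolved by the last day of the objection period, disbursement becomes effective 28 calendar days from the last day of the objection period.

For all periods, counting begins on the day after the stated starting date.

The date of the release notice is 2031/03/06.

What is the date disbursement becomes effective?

2031/05/17

The last day of the objection period: 44 calendar days after 2031/03/06 is 2031/04/19.
The date disbursement becomes effective: 28 calendar days after 2031/04/19 is 2031/05/17.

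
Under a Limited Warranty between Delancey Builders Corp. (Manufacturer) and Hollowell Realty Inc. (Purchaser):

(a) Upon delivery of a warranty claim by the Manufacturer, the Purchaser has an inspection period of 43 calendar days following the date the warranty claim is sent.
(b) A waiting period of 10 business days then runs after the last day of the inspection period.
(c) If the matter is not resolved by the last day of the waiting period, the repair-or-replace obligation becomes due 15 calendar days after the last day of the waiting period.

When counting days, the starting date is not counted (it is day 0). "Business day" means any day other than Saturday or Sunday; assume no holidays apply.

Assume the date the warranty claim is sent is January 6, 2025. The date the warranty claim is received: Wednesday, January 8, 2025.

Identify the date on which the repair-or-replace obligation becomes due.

The last day of the inspection period: January 6, 2025 + 43 days = February 18, 2025.
From Tuesday, February 18, 2025, 10 business days (Feb 19, Feb 20, Feb 21, Feb 24, Feb 25, Feb 26, Feb 27, Feb 28, Mar 3, Mar 4, skipping weekends) brings us to Tuesday, March 4, 2025, which is the last day of the waiting period.
Adding 15 calendar days to March 4, 2025 gives March 19, 2025, which is the date on which the repair-or-replace obligation becomes due.

March 19, 2025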